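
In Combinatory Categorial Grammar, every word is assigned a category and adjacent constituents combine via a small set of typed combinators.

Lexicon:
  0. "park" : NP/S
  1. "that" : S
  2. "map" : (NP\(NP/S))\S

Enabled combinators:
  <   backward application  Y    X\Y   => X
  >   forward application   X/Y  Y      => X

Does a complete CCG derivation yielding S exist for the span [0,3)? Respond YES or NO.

NO

NP/S S (NP\(NP/S))\S
CKY chart[0,3] = {NP}; S ∉ chart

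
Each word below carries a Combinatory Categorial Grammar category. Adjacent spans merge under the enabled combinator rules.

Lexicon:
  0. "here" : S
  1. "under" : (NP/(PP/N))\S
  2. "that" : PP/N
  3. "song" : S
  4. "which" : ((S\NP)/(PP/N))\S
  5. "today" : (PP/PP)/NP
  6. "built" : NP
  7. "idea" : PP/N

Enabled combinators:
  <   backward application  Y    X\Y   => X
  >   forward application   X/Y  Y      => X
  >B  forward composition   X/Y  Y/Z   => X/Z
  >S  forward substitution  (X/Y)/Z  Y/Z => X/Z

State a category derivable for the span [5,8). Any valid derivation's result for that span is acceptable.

PP/N

[0,8] S   <
  [0,3] NP   >
    [0,2] NP/(PP/N)   <
      [0,1] "here" : S
      [1,2] "under" : (NP/(PP/N))\S
    [2,3] "that" : PP/N
  [3,8] S\NP   >
    [3,5] (S\NP)/(PP/N)   <
      [3,4] "song" : S
      [4,5] "which" : ((S\NP)/(PP/N))\S
    [5,8] PP/N   >B
      [5,7] PP/PP   >
        [5,6] "today" : (PP/PP)/NP
        [6,7] "built" : NP
      [7,8] "idea" : PP/N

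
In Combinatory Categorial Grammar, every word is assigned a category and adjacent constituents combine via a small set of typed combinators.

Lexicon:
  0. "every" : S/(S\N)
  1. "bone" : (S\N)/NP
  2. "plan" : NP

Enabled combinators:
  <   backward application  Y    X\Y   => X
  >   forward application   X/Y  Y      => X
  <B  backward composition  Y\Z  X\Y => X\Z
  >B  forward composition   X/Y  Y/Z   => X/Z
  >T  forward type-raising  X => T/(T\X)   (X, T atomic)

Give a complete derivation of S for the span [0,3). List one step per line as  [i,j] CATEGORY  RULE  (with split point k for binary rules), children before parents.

[0,3] S   >
  [0,2] S/NP   >B
    [0,1] "every" : S/(S\N)
    [1,2] "bone" : (S\N)/NP
  [2,3] "plan" : NP

[0,1] S/(S\N)  lex  "every"
[1,2] (S\N)/NP  lex  "bone"
[0,2] S/NP  >B  k=1
[2,3] NP  lex  "plan"
[0,3] S  >  k=2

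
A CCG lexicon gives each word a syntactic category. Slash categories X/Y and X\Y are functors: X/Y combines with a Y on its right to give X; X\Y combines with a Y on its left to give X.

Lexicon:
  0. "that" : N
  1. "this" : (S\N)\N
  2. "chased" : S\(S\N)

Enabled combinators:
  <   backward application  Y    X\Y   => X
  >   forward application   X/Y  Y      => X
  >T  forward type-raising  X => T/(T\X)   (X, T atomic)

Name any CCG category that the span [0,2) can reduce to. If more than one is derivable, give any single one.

S\N

[0,3] S   <
  [0,2] S\N   <
    [0,1] "that" : N
    [1,2] "this" : (S\N)\N
  [2,3] "chased" : S\(S\N)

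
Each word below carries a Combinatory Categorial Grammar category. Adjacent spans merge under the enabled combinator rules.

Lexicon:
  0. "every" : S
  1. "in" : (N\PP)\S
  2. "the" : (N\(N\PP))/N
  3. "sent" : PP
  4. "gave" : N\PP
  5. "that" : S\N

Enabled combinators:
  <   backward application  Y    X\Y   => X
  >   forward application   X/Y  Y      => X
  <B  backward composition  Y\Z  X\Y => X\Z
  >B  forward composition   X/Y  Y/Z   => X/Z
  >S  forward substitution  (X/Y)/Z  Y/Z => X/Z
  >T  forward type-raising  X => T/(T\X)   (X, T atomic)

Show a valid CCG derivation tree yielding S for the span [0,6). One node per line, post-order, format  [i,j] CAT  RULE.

[0,6] S   <
  [0,5] N   >
    [0,1] N/(N\S)   >T
      [0,1] "every" : S
    [1,5] N\S   <B
      [1,2] "in" : (N\PP)\S
      [2,5] N\(N\PP)   >
        [2,3] "the" : (N\(N\PP))/N
        [3,5] N   >
          [3,4] N/(N\PP)   >T
            [3,4] "sent" : PP
          [4,5] "gave" : N\PP
  [5,6] "that" : S\N

[0,1] S  lex  "every"
[0,1] N/(N\S)  >T
[1,2] (N\PP)\S  lex  "in"
[2,3] (N\(N\PP))/N  lex  "the"
[3,4] PP  lex  "sent"
[3,4] N/(N\PP)  >T
[4,5] N\PP  lex  "gave"
[3,5] N  >  k=4
[2,5] N\(N\PP)  >  k=3
[1,5] N\S  <B  k=2
[0,5] N  >  k=1
[5,6] S\N  lex  "that"
[0,6] S  <  k=5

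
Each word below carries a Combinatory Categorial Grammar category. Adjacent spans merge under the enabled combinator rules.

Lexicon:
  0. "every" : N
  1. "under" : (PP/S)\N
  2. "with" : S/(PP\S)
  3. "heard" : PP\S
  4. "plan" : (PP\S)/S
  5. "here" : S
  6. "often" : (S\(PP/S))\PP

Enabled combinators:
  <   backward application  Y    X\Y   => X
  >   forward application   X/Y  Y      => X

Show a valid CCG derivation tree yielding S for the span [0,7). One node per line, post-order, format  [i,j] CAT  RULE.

[0,7] S   <
  [0,2] PP/S   <
    [0,1] "every" : N
    [1,2] "under" : (PP/S)\N
  [2,7] S\(PP/S)   <
    [2,6] PP   <
      [2,4] S   >
        [2,3] "with" : S/(PP\S)
        [3,4] "heard" : PP\S
      [4,6] PP\S   >
        [4,5] "plan" : (PP\S)/S
        [5,6] "here" : S
    [6,7] "often" : (S\(PP/S))\PP

[0,1] N  lex  "every"
[1,2] (PP/S)\N  lex  "under"
[0,2] PP/S  <  k=1
[2,3] S/(PP\S)  lex  "with"
[3,4] PP\S  lex  "heard"
[2,4] S  >  k=3
[4,5] (PP\S)/S  lex  "plan"
[5,6] S  lex  "here"
[4,6] PP\S  >  k=5
[2,6] PP  <  k=4
[6,7] (S\(PP/S))\PP  lex  "often"
[2,7] S\(PP/S)  <  k=6
[0,7] S  <  k=2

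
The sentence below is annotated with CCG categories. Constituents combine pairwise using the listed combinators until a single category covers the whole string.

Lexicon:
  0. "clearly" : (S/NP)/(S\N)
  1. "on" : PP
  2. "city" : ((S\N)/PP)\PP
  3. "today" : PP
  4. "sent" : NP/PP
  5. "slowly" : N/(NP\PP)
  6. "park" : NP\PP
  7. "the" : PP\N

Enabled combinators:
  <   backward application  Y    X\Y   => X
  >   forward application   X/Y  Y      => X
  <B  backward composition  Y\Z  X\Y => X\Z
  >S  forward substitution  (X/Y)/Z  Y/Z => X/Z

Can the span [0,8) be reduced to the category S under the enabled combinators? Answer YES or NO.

YES

[0,8] S   >
  [0,4] S/NP   >
    [0,1] "clearly" : (S/NP)/(S\N)
    [1,4] S\N   >
      [1,3] (S\N)/PP   <
        [1,2] "on" : PP
        [2,3] "city" : ((S\N)/PP)\PP
      [3,4] "today" : PP
  [4,8] NP   >
    [4,5] "sent" : NP/PP
    [5,8] PP   <
      [5,7] N   >
        [5,6] "slowly" : N/(NP\PP)
        [6,7] "park" : NP\PP
      [7,8] "the" : PP\N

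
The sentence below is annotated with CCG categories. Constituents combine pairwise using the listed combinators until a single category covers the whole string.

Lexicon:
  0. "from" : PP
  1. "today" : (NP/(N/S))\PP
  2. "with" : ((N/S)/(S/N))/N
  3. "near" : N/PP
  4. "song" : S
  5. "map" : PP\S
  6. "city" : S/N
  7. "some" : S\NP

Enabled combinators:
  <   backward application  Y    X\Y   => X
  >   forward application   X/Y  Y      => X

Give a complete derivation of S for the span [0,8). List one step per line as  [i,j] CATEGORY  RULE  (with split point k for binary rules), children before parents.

[0,1] PP  lex  "from"
[1,2] (NP/(N/S))\PP  lex  "today"
[0,2] NP/(N/S)  <  k=1
[2,3] ((N/S)/(S/N))/N  lex  "with"
[3,4] N/PP  lex  "near"
[4,5] S  lex  "song"
[5,6] PP\S  lex  "map"
[4,6] PP  <  k=5
[3,6] N  >  k=4
[2,6] (N/S)/(S/N)  >  k=3
[6,7] S/N  lex  "city"
[2,7] N/S  >  k=6
[0,7] NP  >  k=2
[7,8] S\NP  lex  "some"
[0,8] S  <  k=7

[0,8] S   <
  [0,7] NP   >
    [0,2] NP/(N/S)   <
      [0,1] "from" : PP
      [1,2] "today" : (NP/(N/S))\PP
    [2,7] N/S   >
      [2,6] (N/S)/(S/N)   >
        [2,3] "with" : ((N/S)/(S/N))/N
        [3,6] N   >
          [3,4] "near" : N/PP
          [4,6] PP   <
            [4,5] "song" : S
            [5,6] "map" : PP\S
      [6,7] "city" : S/N
  [7,8] "some" : S\NP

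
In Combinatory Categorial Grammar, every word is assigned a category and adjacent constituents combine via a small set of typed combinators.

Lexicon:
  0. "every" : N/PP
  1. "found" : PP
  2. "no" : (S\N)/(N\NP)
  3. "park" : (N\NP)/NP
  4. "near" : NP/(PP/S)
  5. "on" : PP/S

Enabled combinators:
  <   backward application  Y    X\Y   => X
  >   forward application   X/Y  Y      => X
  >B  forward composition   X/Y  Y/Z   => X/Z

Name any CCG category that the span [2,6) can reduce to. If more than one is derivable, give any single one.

S\N

[0,6] S   <
  [0,2] N   >
    [0,1] "every" : N/PP
    [1,2] "found" : PP
  [2,6] S\N   >
    [2,3] "no" : (S\N)/(N\NP)
    [3,6] N\NP   >
      [3,4] "park" : (N\NP)/NP
      [4,6] NP   >
        [4,5] "near" : NP/(PP/S)
        [5,6] "on" : PP/S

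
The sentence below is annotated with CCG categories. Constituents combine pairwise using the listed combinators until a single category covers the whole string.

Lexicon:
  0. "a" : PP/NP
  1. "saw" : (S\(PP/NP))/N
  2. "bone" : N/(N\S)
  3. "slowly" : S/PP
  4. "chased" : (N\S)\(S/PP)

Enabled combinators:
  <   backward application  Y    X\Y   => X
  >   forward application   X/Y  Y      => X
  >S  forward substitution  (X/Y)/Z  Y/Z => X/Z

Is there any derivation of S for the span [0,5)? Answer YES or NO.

YES

[0,5] S   <
  [0,1] "a" : PP/NP
  [1,5] S\(PP/NP)   >
    [1,2] "saw" : (S\(PP/NP))/N
    [2,5] N   >
      [2,3] "bone" : N/(N\S)
      [3,5] N\S   <
        [3,4] "slowly" : S/PP
        [4,5] "chased" : (N\S)\(S/PP)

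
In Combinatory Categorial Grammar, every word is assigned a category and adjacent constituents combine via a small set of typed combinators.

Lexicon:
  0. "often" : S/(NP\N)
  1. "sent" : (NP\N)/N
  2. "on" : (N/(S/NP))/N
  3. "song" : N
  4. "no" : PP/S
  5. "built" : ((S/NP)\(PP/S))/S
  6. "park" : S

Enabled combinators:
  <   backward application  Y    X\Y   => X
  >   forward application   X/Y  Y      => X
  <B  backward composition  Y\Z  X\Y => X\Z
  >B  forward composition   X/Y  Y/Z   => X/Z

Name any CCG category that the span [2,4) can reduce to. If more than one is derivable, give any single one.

[0,7] S   >
  [0,1] "often" : S/(NP\N)
  [1,7] NP\N   >
    [1,2] "sent" : (NP\N)/N
    [2,7] N   >
      [2,4] N/(S/NP)   >
        [2,3] "on" : (N/(S/NP))/N
        [3,4] "song" : N
      [4,7] S/NP   <
        [4,5] "no" : PP/S
        [5,7] (S/NP)\(PP/S)   >
          [5,6] "built" : ((S/NP)\(PP/S))/S
          [6,7] "park" : S

N/(S/NP)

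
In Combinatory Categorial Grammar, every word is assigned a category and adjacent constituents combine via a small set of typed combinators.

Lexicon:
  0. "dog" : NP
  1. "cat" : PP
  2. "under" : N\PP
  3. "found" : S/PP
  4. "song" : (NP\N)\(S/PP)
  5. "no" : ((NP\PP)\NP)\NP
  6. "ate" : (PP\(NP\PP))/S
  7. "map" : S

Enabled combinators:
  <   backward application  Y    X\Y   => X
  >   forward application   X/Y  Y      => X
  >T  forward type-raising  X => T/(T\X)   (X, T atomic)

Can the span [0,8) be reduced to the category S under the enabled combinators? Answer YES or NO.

NP PP N\PP S/PP (NP\N)\(S/PP) ((NP\PP)\NP)\NP (PP\(NP\PP))/S S
CKY chart[0,8] = {N/(N\PP), NP/(NP\PP), PP, PP/(PP\PP), S/(S\PP)}; S ∉ chart

NO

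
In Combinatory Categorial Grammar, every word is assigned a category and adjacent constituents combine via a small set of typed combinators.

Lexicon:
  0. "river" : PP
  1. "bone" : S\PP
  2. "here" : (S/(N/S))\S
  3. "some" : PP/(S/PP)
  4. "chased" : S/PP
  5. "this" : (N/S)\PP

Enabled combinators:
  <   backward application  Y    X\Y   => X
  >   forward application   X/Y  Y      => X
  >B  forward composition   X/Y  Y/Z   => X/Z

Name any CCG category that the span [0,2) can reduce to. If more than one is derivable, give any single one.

S

[0,6] S   >
  [0,3] S/(N/S)   <
    [0,2] S   <
      [0,1] "river" : PP
      [1,2] "bone" : S\PP
    [2,3] "here" : (S/(N/S))\S
  [3,6] N/S   <
    [3,5] PP   >
      [3,4] "some" : PP/(S/PP)
      [4,5] "chased" : S/PP
    [5,6] "this" : (N/S)\PP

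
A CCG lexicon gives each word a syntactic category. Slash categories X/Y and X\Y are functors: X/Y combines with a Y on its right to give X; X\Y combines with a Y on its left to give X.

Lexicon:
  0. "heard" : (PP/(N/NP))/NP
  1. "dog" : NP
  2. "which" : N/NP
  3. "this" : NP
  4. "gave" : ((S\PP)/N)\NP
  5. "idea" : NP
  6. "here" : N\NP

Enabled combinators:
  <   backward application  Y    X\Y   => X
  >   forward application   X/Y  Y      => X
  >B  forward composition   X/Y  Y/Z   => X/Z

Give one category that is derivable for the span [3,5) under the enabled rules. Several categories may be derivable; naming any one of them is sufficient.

(S\PP)/N

[0,7] S   <
  [0,3] PP   >
    [0,2] PP/(N/NP)   >
      [0,1] "heard" : (PP/(N/NP))/NP
      [1,2] "dog" : NP
    [2,3] "which" : N/NP
  [3,7] S\PP   >
    [3,5] (S\PP)/N   <
      [3,4] "this" : NP
      [4,5] "gave" : ((S\PP)/N)\NP
    [5,7] N   <
      [5,6] "idea" : NP
      [6,7] "here" : N\NP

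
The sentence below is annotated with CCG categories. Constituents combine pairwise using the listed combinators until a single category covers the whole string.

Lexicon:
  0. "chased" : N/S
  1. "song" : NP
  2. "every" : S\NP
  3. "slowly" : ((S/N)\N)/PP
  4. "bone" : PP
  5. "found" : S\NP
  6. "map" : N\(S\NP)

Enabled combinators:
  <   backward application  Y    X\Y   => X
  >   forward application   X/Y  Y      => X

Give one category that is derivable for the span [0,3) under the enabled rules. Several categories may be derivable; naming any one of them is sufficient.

[0,7] S   >
  [0,5] S/N   <
    [0,3] N   >
      [0,1] "chased" : N/S
      [1,3] S   <
        [1,2] "song" : NP
        [2,3] "every" : S\NP
    [3,5] (S/N)\N   >
      [3,4] "slowly" : ((S/N)\N)/PP
      [4,5] "bone" : PP
  [5,7] N   <
    [5,6] "found" : S\NP
    [6,7] "map" : N\(S\NP)

N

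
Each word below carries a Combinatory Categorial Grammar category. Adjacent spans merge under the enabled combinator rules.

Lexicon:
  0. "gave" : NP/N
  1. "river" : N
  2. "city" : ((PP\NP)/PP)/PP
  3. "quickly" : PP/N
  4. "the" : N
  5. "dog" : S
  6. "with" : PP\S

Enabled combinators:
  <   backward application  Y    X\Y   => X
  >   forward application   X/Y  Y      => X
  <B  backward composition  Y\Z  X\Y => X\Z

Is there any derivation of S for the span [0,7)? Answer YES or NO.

NO

NP/N N ((PP\NP)/PP)/PP PP/N N S PP\S
CKY chart[0,7] = {PP}; S ∉ chart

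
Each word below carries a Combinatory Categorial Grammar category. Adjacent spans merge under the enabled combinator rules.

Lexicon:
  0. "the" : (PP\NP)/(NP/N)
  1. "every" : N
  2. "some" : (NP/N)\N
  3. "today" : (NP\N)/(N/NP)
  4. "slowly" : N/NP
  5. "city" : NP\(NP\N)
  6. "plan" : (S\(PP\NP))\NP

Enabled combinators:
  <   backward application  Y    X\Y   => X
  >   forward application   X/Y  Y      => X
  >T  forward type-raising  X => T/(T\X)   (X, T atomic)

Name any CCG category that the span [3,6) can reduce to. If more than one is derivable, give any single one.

[0,7] S   <
  [0,3] PP\NP   >
    [0,1] "the" : (PP\NP)/(NP/N)
    [1,3] NP/N   <
      [1,2] "every" : N
      [2,3] "some" : (NP/N)\N
  [3,7] S\(PP\NP)   <
    [3,6] NP   <
      [3,5] NP\N   >
        [3,4] "today" : (NP\N)/(N/NP)
        [4,5] "slowly" : N/NP
      [5,6] "city" : NP\(NP\N)
    [6,7] "plan" : (S\(PP\NP))\NP

NP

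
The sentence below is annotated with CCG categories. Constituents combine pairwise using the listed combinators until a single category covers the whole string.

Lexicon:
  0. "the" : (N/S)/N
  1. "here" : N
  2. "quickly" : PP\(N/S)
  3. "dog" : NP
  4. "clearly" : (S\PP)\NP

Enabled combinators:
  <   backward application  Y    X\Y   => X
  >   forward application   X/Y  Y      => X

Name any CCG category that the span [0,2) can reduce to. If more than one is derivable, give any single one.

[0,5] S   <
  [0,3] PP   <
    [0,2] N/S   >
      [0,1] "the" : (N/S)/N
      [1,2] "here" : N
    [2,3] "quickly" : PP\(N/S)
  [3,5] S\PP   <
    [3,4] "dog" : NP
    [4,5] "clearly" : (S\PP)\NP

N/S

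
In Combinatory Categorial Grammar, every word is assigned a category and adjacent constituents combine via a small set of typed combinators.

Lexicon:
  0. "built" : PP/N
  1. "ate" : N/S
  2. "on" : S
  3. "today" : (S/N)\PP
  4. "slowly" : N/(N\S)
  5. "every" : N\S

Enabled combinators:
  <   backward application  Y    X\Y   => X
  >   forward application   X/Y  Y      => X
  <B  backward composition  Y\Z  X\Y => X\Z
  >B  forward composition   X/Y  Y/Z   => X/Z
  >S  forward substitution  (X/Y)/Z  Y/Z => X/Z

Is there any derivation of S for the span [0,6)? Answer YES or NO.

YES

[0,6] S   >
  [0,4] S/N   <
    [0,3] PP   >
      [0,1] "built" : PP/N
      [1,3] N   >
        [1,2] "ate" : N/S
        [2,3] "on" : S
    [3,4] "today" : (S/N)\PP
  [4,6] N   >
    [4,5] "slowly" : N/(N\S)
    [5,6] "every" : N\S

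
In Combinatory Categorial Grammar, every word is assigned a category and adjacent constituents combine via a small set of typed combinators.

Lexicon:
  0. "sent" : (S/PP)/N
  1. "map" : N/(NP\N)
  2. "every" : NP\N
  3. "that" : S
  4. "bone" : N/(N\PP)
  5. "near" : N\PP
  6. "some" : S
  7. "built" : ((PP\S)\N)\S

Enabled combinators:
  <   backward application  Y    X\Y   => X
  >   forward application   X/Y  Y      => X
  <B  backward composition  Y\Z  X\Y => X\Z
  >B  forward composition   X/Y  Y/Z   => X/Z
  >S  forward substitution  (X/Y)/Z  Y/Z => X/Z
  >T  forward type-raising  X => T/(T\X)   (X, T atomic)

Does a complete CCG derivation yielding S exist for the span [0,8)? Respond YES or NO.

YES

[0,8] S   >
  [0,3] S/PP   >
    [0,1] "sent" : (S/PP)/N
    [1,3] N   >
      [1,2] "map" : N/(NP\N)
      [2,3] "every" : NP\N
  [3,8] PP   >
    [3,4] PP/(PP\S)   >T
      [3,4] "that" : S
    [4,8] PP\S   <
      [4,6] N   >
        [4,5] "bone" : N/(N\PP)
        [5,6] "near" : N\PP
      [6,8] (PP\S)\N   <
        [6,7] "some" : S
        [7,8] "built" : ((PP\S)\N)\S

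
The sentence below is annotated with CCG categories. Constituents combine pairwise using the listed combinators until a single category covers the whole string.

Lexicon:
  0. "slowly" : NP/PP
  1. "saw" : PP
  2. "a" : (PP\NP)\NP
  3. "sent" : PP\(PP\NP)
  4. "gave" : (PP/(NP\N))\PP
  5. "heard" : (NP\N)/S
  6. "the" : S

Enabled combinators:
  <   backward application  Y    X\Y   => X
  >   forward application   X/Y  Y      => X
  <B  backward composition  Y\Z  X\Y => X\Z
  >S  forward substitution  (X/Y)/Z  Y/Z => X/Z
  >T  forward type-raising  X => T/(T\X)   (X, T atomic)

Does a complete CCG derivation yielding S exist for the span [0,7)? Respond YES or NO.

NO

NP/PP PP (PP\NP)\NP PP\(PP\NP) (PP/(NP\N))\PP (NP\N)/S S
CKY chart[0,7] = {N/(N\PP), NP/(NP\PP), PP, PP/(PP\PP), S/(S\PP)}; S ∉ chart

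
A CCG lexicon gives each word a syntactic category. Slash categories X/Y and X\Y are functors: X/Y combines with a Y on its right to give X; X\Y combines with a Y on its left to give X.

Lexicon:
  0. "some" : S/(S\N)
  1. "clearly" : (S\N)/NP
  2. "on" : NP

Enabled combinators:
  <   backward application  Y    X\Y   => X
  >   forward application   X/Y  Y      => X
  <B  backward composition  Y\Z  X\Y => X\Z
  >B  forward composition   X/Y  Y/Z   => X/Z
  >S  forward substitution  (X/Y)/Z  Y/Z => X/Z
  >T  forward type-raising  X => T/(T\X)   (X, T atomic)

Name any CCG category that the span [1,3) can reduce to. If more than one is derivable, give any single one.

S\N

[0,3] S   >
  [0,1] "some" : S/(S\N)
  [1,3] S\N   >
    [1,2] "clearly" : (S\N)/NP
    [2,3] "on" : NP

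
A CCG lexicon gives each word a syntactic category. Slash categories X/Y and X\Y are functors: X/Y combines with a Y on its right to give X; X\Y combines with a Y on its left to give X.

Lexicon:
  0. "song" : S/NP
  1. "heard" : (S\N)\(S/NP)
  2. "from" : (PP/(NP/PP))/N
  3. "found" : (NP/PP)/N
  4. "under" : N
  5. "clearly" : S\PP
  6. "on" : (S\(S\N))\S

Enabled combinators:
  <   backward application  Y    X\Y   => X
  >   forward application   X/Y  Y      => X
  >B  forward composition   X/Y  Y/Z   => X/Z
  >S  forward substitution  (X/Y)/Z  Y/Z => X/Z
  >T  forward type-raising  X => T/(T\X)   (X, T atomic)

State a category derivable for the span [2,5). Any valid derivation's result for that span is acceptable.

[0,7] S   <
  [0,2] S\N   <
    [0,1] "song" : S/NP
    [1,2] "heard" : (S\N)\(S/NP)
  [2,7] S\(S\N)   <
    [2,6] S   <
      [2,5] PP   >
        [2,4] PP/N   >S
          [2,3] "from" : (PP/(NP/PP))/N
          [3,4] "found" : (NP/PP)/N
        [4,5] "under" : N
      [5,6] "clearly" : S\PP
    [6,7] "on" : (S\(S\N))\S

PP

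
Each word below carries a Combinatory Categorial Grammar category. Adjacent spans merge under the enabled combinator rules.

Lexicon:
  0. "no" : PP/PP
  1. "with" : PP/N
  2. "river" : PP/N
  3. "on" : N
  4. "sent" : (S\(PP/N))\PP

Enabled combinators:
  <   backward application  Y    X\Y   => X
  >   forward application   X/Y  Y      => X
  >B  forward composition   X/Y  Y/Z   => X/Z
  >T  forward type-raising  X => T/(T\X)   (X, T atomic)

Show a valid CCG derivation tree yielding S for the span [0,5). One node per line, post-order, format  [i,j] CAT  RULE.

[0,5] S   <
  [0,2] PP/N   >B
    [0,1] "no" : PP/PP
    [1,2] "with" : PP/N
  [2,5] S\(PP/N)   <
    [2,4] PP   >
      [2,3] "river" : PP/N
      [3,4] "on" : N
    [4,5] "sent" : (S\(PP/N))\PP

[0,1] PP/PP  lex  "no"
[1,2] PP/N  lex  "with"
[0,2] PP/N  >B  k=1
[2,3] PP/N  lex  "river"
[3,4] N  lex  "on"
[2,4] PP  >  k=3
[4,5] (S\(PP/N))\PP  lex  "sent"
[2,5] S\(PP/N)  <  k=4
[0,5] S  <  k=2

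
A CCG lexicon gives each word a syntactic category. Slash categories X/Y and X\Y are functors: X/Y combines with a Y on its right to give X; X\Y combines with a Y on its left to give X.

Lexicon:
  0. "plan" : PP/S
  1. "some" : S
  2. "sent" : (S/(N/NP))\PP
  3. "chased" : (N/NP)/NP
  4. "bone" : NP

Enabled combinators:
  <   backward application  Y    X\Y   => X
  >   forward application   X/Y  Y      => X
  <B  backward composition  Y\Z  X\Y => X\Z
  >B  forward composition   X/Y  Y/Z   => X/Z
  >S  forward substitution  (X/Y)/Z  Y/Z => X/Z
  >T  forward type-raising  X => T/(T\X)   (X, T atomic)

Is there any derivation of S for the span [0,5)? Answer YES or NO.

YES

[0,5] S   >
  [0,3] S/(N/NP)   <
    [0,2] PP   >
      [0,1] "plan" : PP/S
      [1,2] "some" : S
    [2,3] "sent" : (S/(N/NP))\PP
  [3,5] N/NP   >
    [3,4] "chased" : (N/NP)/NP
    [4,5] "bone" : NP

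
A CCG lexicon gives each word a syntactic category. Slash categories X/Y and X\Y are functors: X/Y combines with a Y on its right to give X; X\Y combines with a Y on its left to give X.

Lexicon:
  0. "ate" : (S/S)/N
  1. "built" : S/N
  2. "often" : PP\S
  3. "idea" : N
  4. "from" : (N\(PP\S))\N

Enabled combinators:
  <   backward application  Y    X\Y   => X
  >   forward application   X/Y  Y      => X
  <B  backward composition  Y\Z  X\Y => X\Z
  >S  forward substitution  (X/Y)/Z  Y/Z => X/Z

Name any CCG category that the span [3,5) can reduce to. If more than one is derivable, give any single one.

[0,5] S   >
  [0,2] S/N   >S
    [0,1] "ate" : (S/S)/N
    [1,2] "built" : S/N
  [2,5] N   <
    [2,3] "often" : PP\S
    [3,5] N\(PP\S)   <
      [3,4] "idea" : N
      [4,5] "from" : (N\(PP\S))\N

N\(PP\S)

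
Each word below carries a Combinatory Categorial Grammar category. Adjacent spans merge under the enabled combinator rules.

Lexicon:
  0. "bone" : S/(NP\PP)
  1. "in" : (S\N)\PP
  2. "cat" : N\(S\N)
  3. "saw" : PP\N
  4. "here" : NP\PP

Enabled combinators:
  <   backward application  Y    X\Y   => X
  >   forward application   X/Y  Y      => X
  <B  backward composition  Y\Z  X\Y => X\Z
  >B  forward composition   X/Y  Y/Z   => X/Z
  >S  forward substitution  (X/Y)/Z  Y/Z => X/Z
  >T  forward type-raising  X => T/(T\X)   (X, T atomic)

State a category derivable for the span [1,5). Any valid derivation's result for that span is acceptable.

[0,5] S   >
  [0,1] "bone" : S/(NP\PP)
  [1,5] NP\PP   <B
    [1,3] N\PP   <B
      [1,2] "in" : (S\N)\PP
      [2,3] "cat" : N\(S\N)
    [3,5] NP\N   <B
      [3,4] "saw" : PP\N
      [4,5] "here" : NP\PP

NP\PP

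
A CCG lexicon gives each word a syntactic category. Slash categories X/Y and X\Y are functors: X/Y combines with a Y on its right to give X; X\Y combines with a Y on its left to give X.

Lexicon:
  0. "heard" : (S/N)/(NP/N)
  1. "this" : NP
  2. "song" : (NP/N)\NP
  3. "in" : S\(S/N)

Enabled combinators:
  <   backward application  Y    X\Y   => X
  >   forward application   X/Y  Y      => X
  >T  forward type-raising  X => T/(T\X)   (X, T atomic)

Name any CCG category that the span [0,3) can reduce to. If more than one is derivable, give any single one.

[0,4] S   <
  [0,3] S/N   >
    [0,1] "heard" : (S/N)/(NP/N)
    [1,3] NP/N   <
      [1,2] "this" : NP
      [2,3] "song" : (NP/N)\NP
  [3,4] "in" : S\(S/N)

S/N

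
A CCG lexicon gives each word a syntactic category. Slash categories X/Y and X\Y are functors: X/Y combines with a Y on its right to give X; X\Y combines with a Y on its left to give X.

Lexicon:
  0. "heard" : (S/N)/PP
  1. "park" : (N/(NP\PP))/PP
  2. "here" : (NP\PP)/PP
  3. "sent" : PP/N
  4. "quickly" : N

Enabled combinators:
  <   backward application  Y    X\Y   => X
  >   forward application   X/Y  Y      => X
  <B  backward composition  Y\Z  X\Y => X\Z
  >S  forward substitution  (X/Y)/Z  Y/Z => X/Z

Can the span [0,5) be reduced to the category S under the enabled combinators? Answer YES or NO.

YES

[0,5] S   >
  [0,3] S/PP   >S
    [0,1] "heard" : (S/N)/PP
    [1,3] N/PP   >S
      [1,2] "park" : (N/(NP\PP))/PP
      [2,3] "here" : (NP\PP)/PP
  [3,5] PP   >
    [3,4] "sent" : PP/N
    [4,5] "quickly" : N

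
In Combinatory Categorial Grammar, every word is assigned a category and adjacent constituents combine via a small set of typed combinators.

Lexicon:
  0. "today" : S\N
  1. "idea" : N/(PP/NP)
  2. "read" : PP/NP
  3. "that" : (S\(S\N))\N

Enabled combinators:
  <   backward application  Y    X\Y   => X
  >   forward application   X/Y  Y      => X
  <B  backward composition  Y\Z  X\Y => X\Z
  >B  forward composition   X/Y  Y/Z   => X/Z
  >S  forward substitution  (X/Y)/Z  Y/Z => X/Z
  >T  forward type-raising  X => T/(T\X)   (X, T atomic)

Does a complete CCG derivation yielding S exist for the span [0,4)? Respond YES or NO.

YES

[0,4] S   <
  [0,1] "today" : S\N
  [1,4] S\(S\N)   <
    [1,3] N   >
      [1,2] "idea" : N/(PP/NP)
      [2,3] "read" : PP/NP
    [3,4] "that" : (S\(S\N))\N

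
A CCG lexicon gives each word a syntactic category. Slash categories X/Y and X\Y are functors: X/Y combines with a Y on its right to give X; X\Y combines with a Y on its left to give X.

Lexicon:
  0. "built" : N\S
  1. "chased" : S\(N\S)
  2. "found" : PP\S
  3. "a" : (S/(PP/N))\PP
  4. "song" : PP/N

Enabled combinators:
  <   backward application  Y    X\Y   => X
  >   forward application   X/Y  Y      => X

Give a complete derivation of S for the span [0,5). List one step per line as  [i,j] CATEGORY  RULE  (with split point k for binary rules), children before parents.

[0,5] S   >
  [0,4] S/(PP/N)   <
    [0,3] PP   <
      [0,2] S   <
        [0,1] "built" : N\S
        [1,2] "chased" : S\(N\S)
      [2,3] "found" : PP\S
    [3,4] "a" : (S/(PP/N))\PP
  [4,5] "song" : PP/N

[0,1] N\S  lex  "built"
[1,2] S\(N\S)  lex  "chased"
[0,2] S  <  k=1
[2,3] PP\S  lex  "found"
[0,3] PP  <  k=2
[3,4] (S/(PP/N))\PP  lex  "a"
[0,4] S/(PP/N)  <  k=3
[4,5] PP/N  lex  "song"
[0,5] S  >  k=4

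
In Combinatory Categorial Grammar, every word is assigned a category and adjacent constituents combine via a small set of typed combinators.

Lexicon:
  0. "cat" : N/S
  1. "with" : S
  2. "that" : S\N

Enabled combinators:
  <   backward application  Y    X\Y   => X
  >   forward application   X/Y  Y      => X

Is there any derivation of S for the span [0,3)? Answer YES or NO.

YES

[0,3] S   <
  [0,2] N   >
    [0,1] "cat" : N/S
    [1,2] "with" : S
  [2,3] "that" : S\N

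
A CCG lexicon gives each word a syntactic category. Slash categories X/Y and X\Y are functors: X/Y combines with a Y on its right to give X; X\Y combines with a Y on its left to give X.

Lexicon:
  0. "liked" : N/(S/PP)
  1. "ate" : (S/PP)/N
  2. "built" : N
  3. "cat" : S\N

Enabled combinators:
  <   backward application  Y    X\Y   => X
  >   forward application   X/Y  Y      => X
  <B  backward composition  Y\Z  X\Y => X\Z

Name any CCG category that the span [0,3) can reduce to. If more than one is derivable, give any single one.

N

[0,4] S   <
  [0,3] N   >
    [0,1] "liked" : N/(S/PP)
    [1,3] S/PP   >
      [1,2] "ate" : (S/PP)/N
      [2,3] "built" : N
  [3,4] "cat" : S\N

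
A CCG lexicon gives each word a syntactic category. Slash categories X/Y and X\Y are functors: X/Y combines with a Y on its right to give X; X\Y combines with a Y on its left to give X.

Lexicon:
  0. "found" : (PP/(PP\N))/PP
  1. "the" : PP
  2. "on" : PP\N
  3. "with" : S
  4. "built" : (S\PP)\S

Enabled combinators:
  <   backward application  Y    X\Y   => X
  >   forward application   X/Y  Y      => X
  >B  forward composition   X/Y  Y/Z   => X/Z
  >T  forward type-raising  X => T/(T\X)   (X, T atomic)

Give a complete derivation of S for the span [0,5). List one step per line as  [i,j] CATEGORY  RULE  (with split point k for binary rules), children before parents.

[0,1] (PP/(PP\N))/PP  lex  "found"
[1,2] PP  lex  "the"
[0,2] PP/(PP\N)  >  k=1
[2,3] PP\N  lex  "on"
[0,3] PP  >  k=2
[3,4] S  lex  "with"
[4,5] (S\PP)\S  lex  "built"
[3,5] S\PP  <  k=4
[0,5] S  <  k=3

[0,5] S   <
  [0,3] PP   >
    [0,2] PP/(PP\N)   >
      [0,1] "found" : (PP/(PP\N))/PP
      [1,2] "the" : PP
    [2,3] "on" : PP\N
  [3,5] S\PP   <
    [3,4] "with" : S
    [4,5] "built" : (S\PP)\S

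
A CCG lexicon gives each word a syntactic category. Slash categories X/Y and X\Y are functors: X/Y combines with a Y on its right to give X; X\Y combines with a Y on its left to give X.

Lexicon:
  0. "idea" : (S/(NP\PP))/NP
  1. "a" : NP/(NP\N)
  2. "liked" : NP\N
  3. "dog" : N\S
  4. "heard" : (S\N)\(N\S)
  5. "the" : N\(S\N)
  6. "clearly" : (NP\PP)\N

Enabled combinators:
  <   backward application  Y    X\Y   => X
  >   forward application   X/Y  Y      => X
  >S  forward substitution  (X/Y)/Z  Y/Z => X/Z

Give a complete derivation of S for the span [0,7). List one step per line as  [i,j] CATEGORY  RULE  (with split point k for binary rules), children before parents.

[0,7] S   >
  [0,3] S/(NP\PP)   >
    [0,1] "idea" : (S/(NP\PP))/NP
    [1,3] NP   >
      [1,2] "a" : NP/(NP\N)
      [2,3] "liked" : NP\N
  [3,7] NP\PP   <
    [3,6] N   <
      [3,5] S\N   <
        [3,4] "dog" : N\S
        [4,5] "heard" : (S\N)\(N\S)
      [5,6] "the" : N\(S\N)
    [6,7] "clearly" : (NP\PP)\N

[0,1] (S/(NP\PP))/NP  lex  "idea"
[1,2] NP/(NP\N)  lex  "a"
[2,3] NP\N  lex  "liked"
[1,3] NP  >  k=2
[0,3] S/(NP\PP)  >  k=1
[3,4] N\S  lex  "dog"
[4,5] (S\N)\(N\S)  lex  "heard"
[3,5] S\N  <  k=4
[5,6] N\(S\N)  lex  "the"
[3,6] N  <  k=5
[6,7] (NP\PP)\N  lex  "clearly"
[3,7] NP\PP  <  k=6
[0,7] S  >  k=3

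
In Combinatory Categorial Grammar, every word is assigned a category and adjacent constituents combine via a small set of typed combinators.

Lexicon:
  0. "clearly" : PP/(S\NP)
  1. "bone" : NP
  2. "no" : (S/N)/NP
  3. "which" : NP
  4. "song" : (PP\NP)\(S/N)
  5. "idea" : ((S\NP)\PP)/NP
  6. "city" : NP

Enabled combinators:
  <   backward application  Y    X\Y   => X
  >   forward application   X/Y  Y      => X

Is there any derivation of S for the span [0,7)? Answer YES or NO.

PP/(S\NP) NP (S/N)/NP NP (PP\NP)\(S/N) ((S\NP)\PP)/NP NP
CKY chart[0,7] = {PP}; S ∉ chart

NO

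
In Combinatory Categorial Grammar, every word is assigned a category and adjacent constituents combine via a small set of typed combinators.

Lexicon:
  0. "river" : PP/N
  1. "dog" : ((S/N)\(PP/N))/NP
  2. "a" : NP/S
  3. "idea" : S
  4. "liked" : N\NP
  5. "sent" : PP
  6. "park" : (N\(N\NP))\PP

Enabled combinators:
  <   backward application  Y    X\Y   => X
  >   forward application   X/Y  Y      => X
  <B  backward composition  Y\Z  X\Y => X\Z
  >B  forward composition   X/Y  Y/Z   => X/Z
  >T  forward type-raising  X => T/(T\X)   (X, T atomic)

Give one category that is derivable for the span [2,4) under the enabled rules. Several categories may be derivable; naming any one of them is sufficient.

NP

[0,7] S   >
  [0,4] S/N   <
    [0,1] "river" : PP/N
    [1,4] (S/N)\(PP/N)   >
      [1,2] "dog" : ((S/N)\(PP/N))/NP
      [2,4] NP   >
        [2,3] "a" : NP/S
        [3,4] "idea" : S
  [4,7] N   <
    [4,5] "liked" : N\NP
    [5,7] N\(N\NP)   <
      [5,6] "sent" : PP
      [6,7] "park" : (N\(N\NP))\PP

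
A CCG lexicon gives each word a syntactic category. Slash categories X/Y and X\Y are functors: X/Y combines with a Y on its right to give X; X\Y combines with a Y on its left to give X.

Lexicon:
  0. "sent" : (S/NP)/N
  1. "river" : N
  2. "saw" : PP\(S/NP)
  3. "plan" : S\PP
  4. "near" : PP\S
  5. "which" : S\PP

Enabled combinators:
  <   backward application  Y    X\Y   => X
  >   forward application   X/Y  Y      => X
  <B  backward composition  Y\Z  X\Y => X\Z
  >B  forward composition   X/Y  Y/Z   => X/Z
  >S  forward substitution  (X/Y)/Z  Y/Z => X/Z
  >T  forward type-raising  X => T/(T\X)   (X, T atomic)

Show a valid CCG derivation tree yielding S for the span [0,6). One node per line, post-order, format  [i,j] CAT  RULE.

[0,6] S   <
  [0,3] PP   <
    [0,2] S/NP   >
      [0,1] "sent" : (S/NP)/N
      [1,2] "river" : N
    [2,3] "saw" : PP\(S/NP)
  [3,6] S\PP   <B
    [3,5] PP\PP   <B
      [3,4] "plan" : S\PP
      [4,5] "near" : PP\S
    [5,6] "which" : S\PP

[0,1] (S/NP)/N  lex  "sent"
[1,2] N  lex  "river"
[0,2] S/NP  >  k=1
[2,3] PP\(S/NP)  lex  "saw"
[0,3] PP  <  k=2
[3,4] S\PP  lex  "plan"
[4,5] PP\S  lex  "near"
[3,5] PP\PP  <B  k=4
[5,6] S\PP  lex  "which"
[3,6] S\PP  <B  k=5
[0,6] S  <  k=3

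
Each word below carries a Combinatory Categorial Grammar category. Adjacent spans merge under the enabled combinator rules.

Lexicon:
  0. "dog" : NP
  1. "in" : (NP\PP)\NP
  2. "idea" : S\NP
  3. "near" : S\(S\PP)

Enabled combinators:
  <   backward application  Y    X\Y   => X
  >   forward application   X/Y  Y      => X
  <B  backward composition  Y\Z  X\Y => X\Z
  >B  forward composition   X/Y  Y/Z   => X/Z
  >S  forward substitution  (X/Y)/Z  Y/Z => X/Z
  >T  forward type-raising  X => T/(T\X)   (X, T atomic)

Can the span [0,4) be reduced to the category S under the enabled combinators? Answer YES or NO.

[0,4] S   <
  [0,3] S\PP   <B
    [0,2] NP\PP   <
      [0,1] "dog" : NP
      [1,2] "in" : (NP\PP)\NP
    [2,3] "idea" : S\NP
  [3,4] "near" : S\(S\PP)

YES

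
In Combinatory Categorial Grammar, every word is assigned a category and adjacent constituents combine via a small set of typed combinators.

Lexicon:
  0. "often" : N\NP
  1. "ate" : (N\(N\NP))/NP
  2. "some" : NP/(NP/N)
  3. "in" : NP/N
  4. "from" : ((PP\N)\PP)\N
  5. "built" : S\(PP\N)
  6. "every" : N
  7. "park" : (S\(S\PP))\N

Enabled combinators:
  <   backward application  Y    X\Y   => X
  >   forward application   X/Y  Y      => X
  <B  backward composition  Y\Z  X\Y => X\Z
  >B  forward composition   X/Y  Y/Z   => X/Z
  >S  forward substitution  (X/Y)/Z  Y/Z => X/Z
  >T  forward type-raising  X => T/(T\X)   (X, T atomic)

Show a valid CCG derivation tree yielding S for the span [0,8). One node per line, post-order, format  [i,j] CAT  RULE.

[0,1] N\NP  lex  "often"
[1,2] (N\(N\NP))/NP  lex  "ate"
[2,3] NP/(NP/N)  lex  "some"
[3,4] NP/N  lex  "in"
[2,4] NP  >  k=3
[1,4] N\(N\NP)  >  k=2
[0,4] N  <  k=1
[4,5] ((PP\N)\PP)\N  lex  "from"
[0,5] (PP\N)\PP  <  k=4
[5,6] S\(PP\N)  lex  "built"
[0,6] S\PP  <B  k=5
[6,7] N  lex  "every"
[7,8] (S\(S\PP))\N  lex  "park"
[6,8] S\(S\PP)  <  k=7
[0,8] S  <  k=6

[0,8] S   <
  [0,6] S\PP   <B
    [0,5] (PP\N)\PP   <
      [0,4] N   <
        [0,1] "often" : N\NP
        [1,4] N\(N\NP)   >
          [1,2] "ate" : (N\(N\NP))/NP
          [2,4] NP   >
            [2,3] "some" : NP/(NP/N)
            [3,4] "in" : NP/N
      [4,5] "from" : ((PP\N)\PP)\N
    [5,6] "built" : S\(PP\N)
  [6,8] S\(S\PP)   <
    [6,7] "every" : N
    [7,8] "park" : (S\(S\PP))\N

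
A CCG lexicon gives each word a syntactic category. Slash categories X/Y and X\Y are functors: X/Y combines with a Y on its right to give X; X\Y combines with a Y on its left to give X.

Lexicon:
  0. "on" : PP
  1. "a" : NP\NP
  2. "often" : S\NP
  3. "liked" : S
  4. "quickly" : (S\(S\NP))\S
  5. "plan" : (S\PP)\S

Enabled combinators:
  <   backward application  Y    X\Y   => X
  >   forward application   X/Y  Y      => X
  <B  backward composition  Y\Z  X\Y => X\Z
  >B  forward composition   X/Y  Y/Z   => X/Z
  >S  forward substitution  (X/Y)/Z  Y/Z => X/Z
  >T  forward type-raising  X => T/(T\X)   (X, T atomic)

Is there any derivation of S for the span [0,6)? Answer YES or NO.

YES

[0,6] S   <
  [0,1] "on" : PP
  [1,6] S\PP   <
    [1,5] S   <
      [1,3] S\NP   <B
        [1,2] "a" : NP\NP
        [2,3] "often" : S\NP
      [3,5] S\(S\NP)   <
        [3,4] "liked" : S
        [4,5] "quickly" : (S\(S\NP))\S
    [5,6] "plan" : (S\PP)\S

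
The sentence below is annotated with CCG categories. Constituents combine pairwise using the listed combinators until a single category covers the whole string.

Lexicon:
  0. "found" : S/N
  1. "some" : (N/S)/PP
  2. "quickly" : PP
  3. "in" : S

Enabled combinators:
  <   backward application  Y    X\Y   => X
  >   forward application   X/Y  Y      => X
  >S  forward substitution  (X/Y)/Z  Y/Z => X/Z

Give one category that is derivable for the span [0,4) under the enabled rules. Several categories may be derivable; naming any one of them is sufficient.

[0,4] S   >
  [0,1] "found" : S/N
  [1,4] N   >
    [1,3] N/S   >
      [1,2] "some" : (N/S)/PP
      [2,3] "quickly" : PP
    [3,4] "in" : S

S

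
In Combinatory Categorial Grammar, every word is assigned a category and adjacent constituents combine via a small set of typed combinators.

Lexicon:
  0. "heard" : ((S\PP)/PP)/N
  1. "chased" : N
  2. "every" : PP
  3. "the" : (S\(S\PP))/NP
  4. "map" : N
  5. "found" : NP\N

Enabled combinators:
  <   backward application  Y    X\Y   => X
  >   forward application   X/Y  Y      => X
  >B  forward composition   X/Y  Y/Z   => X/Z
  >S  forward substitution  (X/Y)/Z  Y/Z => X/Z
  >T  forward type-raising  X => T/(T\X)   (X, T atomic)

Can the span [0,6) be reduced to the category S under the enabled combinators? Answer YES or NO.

YES

[0,6] S   <
  [0,3] S\PP   >
    [0,2] (S\PP)/PP   >
      [0,1] "heard" : ((S\PP)/PP)/N
      [1,2] "chased" : N
    [2,3] "every" : PP
  [3,6] S\(S\PP)   >
    [3,4] "the" : (S\(S\PP))/NP
    [4,6] NP   <
      [4,5] "map" : N
      [5,6] "found" : NP\N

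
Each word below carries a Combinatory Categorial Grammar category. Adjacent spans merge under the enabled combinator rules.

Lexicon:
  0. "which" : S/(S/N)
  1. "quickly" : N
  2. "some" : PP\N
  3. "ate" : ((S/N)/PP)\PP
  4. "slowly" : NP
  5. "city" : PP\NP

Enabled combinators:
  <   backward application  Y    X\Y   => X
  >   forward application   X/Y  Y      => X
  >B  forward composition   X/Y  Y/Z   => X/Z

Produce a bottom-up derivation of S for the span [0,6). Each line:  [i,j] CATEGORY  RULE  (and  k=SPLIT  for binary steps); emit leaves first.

[0,6] S   >
  [0,4] S/PP   >B
    [0,1] "which" : S/(S/N)
    [1,4] (S/N)/PP   <
      [1,3] PP   <
        [1,2] "quickly" : N
        [2,3] "some" : PP\N
      [3,4] "ate" : ((S/N)/PP)\PP
  [4,6] PP   <
    [4,5] "slowly" : NP
    [5,6] "city" : PP\NP

[0,1] S/(S/N)  lex  "which"
[1,2] N  lex  "quickly"
[2,3] PP\N  lex  "some"
[1,3] PP  <  k=2
[3,4] ((S/N)/PP)\PP  lex  "ate"
[1,4] (S/N)/PP  <  k=3
[0,4] S/PP  >B  k=1
[4,5] NP  lex  "slowly"
[5,6] PP\NP  lex  "city"
[4,6] PP  <  k=5
[0,6] S  >  k=4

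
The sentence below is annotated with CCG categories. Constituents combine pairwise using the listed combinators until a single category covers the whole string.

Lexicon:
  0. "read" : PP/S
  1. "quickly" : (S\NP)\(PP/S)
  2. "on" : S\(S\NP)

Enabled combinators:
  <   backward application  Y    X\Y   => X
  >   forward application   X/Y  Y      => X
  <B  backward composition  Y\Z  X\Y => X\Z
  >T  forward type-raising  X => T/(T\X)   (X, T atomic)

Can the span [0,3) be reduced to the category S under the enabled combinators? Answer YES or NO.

YES

[0,3] S   <
  [0,2] S\NP   <
    [0,1] "read" : PP/S
    [1,2] "quickly" : (S\NP)\(PP/S)
  [2,3] "on" : S\(S\NP)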